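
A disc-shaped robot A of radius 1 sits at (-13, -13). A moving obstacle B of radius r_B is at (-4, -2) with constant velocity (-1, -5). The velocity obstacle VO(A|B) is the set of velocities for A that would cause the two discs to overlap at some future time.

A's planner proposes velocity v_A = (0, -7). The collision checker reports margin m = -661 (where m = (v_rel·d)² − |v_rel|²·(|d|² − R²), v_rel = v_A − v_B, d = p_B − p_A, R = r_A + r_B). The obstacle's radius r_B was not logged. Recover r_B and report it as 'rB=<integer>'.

m = -661
d = (9, 11);  v_rel = (1, -2),  |v_rel|² = 5
v_rel×d = (1)·(11) − (-2)·(9) = 29
since m = R²·5 − 29²:  R² = (841 + -661) / 5 = 36
R = √36 = 6  ⇒  r_B = 6 − 1 = 5

rB=5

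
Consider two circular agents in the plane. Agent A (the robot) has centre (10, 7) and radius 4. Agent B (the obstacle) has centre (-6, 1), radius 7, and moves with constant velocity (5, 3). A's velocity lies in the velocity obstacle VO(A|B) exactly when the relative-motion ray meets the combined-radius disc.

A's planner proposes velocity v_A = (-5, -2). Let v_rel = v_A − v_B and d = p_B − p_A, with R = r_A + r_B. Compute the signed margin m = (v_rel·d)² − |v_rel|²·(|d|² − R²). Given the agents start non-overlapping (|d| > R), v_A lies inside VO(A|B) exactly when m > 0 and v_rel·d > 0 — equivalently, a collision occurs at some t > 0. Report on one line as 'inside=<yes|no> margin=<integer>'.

d = (-16, -6),  |d|² = 292;  R = 4+7 = 11,  c = 292−11² = 171
v_rel = (-10, -5),  |v_rel|² = 125;  v_rel·d = (-10)·(-16) + (-5)·(-6) = 190
125·t² − 380·t + 171 = 0  ⇒  m = 190² − 125·171 = 14725
m = 14725 > 0,  v_rel·d = 190 > 0  ⇒  inside

inside=yes margin=14725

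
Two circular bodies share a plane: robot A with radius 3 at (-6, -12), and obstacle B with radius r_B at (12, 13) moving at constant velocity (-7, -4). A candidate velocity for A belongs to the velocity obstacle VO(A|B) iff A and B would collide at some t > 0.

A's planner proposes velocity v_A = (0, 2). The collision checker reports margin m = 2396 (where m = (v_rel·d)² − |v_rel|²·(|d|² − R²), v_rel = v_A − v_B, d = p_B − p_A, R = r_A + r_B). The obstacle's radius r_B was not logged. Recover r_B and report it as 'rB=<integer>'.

m = 2396
d = (18, 25);  v_rel = (7, 6),  |v_rel|² = 85
v_rel×d = (7)·(25) − (6)·(18) = 67
since m = R²·85 − 67²:  R² = (4489 + 2396) / 85 = 81
R = √81 = 9  ⇒  r_B = 9 − 3 = 6

rB=6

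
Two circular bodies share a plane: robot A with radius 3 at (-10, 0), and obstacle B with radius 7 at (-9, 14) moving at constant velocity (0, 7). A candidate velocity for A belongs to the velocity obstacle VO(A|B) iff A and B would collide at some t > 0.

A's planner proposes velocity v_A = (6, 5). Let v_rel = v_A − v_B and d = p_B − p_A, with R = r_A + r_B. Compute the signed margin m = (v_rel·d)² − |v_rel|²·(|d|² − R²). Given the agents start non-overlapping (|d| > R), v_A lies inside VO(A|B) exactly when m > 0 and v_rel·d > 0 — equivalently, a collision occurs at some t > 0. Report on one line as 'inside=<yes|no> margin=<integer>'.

d = (1, 14),  |d|² = 197;  R = 3+7 = 10,  c = 197−10² = 97
v_rel = (6, -2),  |v_rel|² = 40;  v_rel·d = (6)·(1) + (-2)·(14) = -22
40·t² + 44·t + 97 = 0  ⇒  m = (-22)² − 40·97 = -3396
m = -3396 < 0,  v_rel·d = -22 < 0  ⇒  outside

inside=no margin=-3396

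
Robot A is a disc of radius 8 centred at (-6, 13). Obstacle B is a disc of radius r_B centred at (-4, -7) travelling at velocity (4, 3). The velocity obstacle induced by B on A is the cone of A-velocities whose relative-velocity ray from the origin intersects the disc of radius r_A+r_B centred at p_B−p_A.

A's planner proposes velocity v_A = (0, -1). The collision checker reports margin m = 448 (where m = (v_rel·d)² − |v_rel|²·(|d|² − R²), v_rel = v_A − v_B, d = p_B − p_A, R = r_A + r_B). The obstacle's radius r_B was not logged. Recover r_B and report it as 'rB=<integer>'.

m = 448
d = (2, -20);  v_rel = (-4, -4),  |v_rel|² = 32
v_rel×d = (-4)·(-20) − (-4)·(2) = 88
since m = R²·32 − 88²:  R² = (7744 + 448) / 32 = 256
R = √256 = 16  ⇒  r_B = 16 − 8 = 8

rB=8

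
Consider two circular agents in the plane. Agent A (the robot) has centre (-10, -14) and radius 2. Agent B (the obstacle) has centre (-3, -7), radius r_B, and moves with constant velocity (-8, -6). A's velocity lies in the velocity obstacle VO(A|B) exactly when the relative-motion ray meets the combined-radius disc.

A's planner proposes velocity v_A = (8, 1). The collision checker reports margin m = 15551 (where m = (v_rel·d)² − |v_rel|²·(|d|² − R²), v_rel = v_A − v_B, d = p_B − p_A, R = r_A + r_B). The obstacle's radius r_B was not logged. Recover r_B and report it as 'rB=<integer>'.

m = 15551
d = (7, 7);  v_rel = (16, 7),  |v_rel|² = 305
v_rel×d = (16)·(7) − (7)·(7) = 63
since m = R²·305 − 63²:  R² = (3969 + 15551) / 305 = 64
R = √64 = 8  ⇒  r_B = 8 − 2 = 6

rB=6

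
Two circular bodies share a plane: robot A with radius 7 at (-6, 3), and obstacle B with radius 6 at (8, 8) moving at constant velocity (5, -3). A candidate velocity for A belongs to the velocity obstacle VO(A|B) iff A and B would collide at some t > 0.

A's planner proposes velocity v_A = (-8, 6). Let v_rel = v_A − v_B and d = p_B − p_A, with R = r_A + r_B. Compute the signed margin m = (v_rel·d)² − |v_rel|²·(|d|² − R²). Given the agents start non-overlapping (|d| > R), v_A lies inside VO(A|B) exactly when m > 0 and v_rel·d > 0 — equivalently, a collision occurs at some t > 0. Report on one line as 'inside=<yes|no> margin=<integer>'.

d = (14, 5),  |d|² = 221;  R = 7+6 = 13,  c = 221−13² = 52
v_rel = (-13, 9),  |v_rel|² = 250;  v_rel·d = (-13)·(14) + (9)·(5) = -137
250·t² + 274·t + 52 = 0  ⇒  m = (-137)² − 250·52 = 5769
m = 5769 > 0,  v_rel·d = -137 < 0  ⇒  outside

inside=no margin=5769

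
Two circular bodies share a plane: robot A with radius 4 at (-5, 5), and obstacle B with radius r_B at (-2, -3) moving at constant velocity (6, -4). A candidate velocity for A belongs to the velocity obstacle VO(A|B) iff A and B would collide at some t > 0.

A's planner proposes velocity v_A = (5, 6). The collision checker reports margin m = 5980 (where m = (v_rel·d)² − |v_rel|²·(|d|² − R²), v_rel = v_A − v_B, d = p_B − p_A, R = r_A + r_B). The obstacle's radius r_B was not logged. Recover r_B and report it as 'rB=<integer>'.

m = 5980
d = (3, -8);  v_rel = (-1, 10),  |v_rel|² = 101
v_rel×d = (-1)·(-8) − (10)·(3) = -22
since m = R²·101 − (-22)²:  R² = (484 + 5980) / 101 = 64
R = √64 = 8  ⇒  r_B = 8 − 4 = 4

rB=4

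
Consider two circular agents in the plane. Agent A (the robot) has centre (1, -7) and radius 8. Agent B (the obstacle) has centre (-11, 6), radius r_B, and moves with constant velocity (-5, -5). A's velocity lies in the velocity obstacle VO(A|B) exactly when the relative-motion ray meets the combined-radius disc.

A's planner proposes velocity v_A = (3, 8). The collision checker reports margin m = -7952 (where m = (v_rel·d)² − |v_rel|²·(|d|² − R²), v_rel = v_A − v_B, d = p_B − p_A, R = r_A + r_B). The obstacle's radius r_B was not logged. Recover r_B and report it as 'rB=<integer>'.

m = -7952
d = (-12, 13);  v_rel = (8, 13),  |v_rel|² = 233
v_rel×d = (8)·(13) − (13)·(-12) = 260
since m = R²·233 − 260²:  R² = (67600 + -7952) / 233 = 256
R = √256 = 16  ⇒  r_B = 16 − 8 = 8

rB=8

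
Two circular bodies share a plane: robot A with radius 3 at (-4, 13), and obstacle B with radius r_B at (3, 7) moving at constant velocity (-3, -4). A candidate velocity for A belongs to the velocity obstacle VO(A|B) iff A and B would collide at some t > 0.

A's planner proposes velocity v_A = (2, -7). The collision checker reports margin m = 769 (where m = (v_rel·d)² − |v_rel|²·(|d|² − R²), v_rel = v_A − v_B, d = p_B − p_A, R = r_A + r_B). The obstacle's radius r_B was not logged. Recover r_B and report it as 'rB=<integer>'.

m = 769
d = (7, -6);  v_rel = (5, -3),  |v_rel|² = 34
v_rel×d = (5)·(-6) − (-3)·(7) = -9
since m = R²·34 − (-9)²:  R² = (81 + 769) / 34 = 25
R = √25 = 5  ⇒  r_B = 5 − 3 = 2

rB=2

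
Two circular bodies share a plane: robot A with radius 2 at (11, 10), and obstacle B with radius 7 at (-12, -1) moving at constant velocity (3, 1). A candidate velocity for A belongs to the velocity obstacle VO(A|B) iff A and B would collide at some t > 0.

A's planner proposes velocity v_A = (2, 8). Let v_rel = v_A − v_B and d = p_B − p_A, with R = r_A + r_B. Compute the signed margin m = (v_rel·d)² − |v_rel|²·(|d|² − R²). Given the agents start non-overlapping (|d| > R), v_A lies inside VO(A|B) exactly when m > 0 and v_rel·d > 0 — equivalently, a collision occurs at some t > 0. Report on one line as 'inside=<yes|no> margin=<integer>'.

d = (-23, -11),  |d|² = 650;  R = 2+7 = 9,  c = 650−9² = 569
v_rel = (-1, 7),  |v_rel|² = 50;  v_rel·d = (-1)·(-23) + (7)·(-11) = -54
50·t² + 108·t + 569 = 0  ⇒  m = (-54)² − 50·569 = -25534
m = -25534 < 0,  v_rel·d = -54 < 0  ⇒  outside

inside=no margin=-25534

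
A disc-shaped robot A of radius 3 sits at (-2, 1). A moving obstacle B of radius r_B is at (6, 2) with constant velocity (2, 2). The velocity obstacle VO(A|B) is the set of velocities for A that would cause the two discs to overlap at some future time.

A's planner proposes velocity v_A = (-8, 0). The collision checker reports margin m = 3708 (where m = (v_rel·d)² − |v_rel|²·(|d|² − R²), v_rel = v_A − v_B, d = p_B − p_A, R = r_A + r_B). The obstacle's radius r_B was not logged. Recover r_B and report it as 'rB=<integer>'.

m = 3708
d = (8, 1);  v_rel = (-10, -2),  |v_rel|² = 104
v_rel×d = (-10)·(1) − (-2)·(8) = 6
since m = R²·104 − 6²:  R² = (36 + 3708) / 104 = 36
R = √36 = 6  ⇒  r_B = 6 − 3 = 3

rB=3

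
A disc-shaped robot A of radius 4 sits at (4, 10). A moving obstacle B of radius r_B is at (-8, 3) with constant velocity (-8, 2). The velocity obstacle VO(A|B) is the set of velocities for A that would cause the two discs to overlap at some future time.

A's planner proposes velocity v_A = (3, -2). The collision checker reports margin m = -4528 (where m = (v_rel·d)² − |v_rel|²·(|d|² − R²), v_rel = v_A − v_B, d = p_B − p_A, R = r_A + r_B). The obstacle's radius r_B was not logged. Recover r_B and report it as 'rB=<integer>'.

m = -4528
d = (-12, -7);  v_rel = (11, -4),  |v_rel|² = 137
v_rel×d = (11)·(-7) − (-4)·(-12) = -125
since m = R²·137 − (-125)²:  R² = (15625 + -4528) / 137 = 81
R = √81 = 9  ⇒  r_B = 9 − 4 = 5

rB=5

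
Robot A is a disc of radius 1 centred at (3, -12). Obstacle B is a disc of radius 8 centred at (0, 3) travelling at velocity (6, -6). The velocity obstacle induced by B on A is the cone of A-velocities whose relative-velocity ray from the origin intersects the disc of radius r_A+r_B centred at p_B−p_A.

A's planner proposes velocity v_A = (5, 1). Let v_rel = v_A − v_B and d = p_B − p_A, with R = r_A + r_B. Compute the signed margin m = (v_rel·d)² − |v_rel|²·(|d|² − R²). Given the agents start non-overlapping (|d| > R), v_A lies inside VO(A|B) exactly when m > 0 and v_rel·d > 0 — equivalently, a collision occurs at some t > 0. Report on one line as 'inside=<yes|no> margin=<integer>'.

d = (-3, 15),  |d|² = 234;  R = 1+8 = 9,  c = 234−9² = 153
v_rel = (-1, 7),  |v_rel|² = 50;  v_rel·d = (-1)·(-3) + (7)·(15) = 108
50·t² − 216·t + 153 = 0  ⇒  m = 108² − 50·153 = 4014
m = 4014 > 0,  v_rel·d = 108 > 0  ⇒  inside

inside=yes margin=4014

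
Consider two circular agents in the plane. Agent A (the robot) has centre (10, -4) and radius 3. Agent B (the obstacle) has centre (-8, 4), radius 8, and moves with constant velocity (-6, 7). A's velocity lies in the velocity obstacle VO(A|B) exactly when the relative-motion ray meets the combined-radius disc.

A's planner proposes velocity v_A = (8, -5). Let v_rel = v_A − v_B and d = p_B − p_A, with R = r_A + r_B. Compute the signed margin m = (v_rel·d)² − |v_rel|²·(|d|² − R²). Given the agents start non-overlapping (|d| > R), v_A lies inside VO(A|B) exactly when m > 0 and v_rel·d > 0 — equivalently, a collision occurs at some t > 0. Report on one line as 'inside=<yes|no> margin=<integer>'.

d = (-18, 8),  |d|² = 388;  R = 3+8 = 11,  c = 388−11² = 267
v_rel = (14, -12),  |v_rel|² = 340;  v_rel·d = (14)·(-18) + (-12)·(8) = -348
340·t² + 696·t + 267 = 0  ⇒  m = (-348)² − 340·267 = 30324
m = 30324 > 0,  v_rel·d = -348 < 0  ⇒  outside

inside=no margin=30324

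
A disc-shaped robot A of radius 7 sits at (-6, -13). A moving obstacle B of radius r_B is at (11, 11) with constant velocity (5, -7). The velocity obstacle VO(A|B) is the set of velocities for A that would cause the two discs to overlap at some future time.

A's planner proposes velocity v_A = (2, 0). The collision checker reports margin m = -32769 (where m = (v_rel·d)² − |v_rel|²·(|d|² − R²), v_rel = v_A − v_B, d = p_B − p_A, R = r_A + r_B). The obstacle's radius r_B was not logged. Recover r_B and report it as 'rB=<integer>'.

m = -32769
d = (17, 24);  v_rel = (-3, 7),  |v_rel|² = 58
v_rel×d = (-3)·(24) − (7)·(17) = -191
since m = R²·58 − (-191)²:  R² = (36481 + -32769) / 58 = 64
R = √64 = 8  ⇒  r_B = 8 − 7 = 1

rB=1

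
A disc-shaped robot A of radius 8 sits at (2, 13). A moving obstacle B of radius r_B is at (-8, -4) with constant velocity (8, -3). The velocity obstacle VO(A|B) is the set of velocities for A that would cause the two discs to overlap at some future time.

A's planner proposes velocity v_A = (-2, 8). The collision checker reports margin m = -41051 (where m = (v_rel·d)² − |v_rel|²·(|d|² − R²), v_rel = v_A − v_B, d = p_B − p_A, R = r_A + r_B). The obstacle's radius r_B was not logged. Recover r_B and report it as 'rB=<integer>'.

m = -41051
d = (-10, -17);  v_rel = (-10, 11),  |v_rel|² = 221
v_rel×d = (-10)·(-17) − (11)·(-10) = 280
since m = R²·221 − 280²:  R² = (78400 + -41051) / 221 = 169
R = √169 = 13  ⇒  r_B = 13 − 8 = 5

rB=5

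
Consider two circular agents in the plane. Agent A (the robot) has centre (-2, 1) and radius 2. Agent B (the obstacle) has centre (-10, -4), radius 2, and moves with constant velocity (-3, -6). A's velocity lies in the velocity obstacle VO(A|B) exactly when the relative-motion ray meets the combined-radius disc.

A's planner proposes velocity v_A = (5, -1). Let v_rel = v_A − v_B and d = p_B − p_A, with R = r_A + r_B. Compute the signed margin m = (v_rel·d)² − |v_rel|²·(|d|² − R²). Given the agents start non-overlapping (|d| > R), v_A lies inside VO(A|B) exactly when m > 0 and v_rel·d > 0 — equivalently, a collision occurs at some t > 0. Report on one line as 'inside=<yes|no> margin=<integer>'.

d = (-8, -5),  |d|² = 89;  R = 2+2 = 4,  c = 89−4² = 73
v_rel = (8, 5),  |v_rel|² = 89;  v_rel·d = (8)·(-8) + (5)·(-5) = -89
89·t² + 178·t + 73 = 0  ⇒  m = (-89)² − 89·73 = 1424
m = 1424 > 0,  v_rel·d = -89 < 0  ⇒  outside

inside=no margin=1424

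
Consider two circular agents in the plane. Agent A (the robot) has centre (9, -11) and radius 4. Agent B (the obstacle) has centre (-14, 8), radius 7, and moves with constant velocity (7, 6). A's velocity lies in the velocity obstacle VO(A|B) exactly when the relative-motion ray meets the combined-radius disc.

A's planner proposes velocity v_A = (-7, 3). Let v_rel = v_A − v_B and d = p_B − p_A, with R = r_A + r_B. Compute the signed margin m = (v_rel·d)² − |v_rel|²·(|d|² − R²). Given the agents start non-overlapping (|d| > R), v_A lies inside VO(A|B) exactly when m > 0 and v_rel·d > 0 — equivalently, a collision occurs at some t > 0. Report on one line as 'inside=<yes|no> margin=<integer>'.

d = (-23, 19),  |d|² = 890;  R = 4+7 = 11,  c = 890−11² = 769
v_rel = (-14, -3),  |v_rel|² = 205;  v_rel·d = (-14)·(-23) + (-3)·(19) = 265
205·t² − 530·t + 769 = 0  ⇒  m = 265² − 205·769 = -87420
m = -87420 < 0,  v_rel·d = 265 > 0  ⇒  outside

inside=no margin=-87420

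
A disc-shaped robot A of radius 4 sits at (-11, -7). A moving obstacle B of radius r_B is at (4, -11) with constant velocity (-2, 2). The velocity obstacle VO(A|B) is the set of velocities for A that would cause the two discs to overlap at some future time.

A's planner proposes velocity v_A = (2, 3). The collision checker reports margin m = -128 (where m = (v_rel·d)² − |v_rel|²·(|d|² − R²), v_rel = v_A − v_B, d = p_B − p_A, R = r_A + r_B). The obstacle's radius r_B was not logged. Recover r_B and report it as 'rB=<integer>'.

m = -128
d = (15, -4);  v_rel = (4, 1),  |v_rel|² = 17
v_rel×d = (4)·(-4) − (1)·(15) = -31
since m = R²·17 − (-31)²:  R² = (961 + -128) / 17 = 49
R = √49 = 7  ⇒  r_B = 7 − 4 = 3

rB=3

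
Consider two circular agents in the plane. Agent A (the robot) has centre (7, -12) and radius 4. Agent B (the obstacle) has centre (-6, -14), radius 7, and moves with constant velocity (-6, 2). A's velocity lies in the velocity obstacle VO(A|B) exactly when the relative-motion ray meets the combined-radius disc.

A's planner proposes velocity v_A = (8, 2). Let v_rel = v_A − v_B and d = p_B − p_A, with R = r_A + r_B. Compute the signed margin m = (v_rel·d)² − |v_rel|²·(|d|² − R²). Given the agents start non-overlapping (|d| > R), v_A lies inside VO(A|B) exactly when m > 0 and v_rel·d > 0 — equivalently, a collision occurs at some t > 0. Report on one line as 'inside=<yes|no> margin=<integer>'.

d = (-13, -2),  |d|² = 173;  R = 4+7 = 11,  c = 173−11² = 52
v_rel = (14, 0),  |v_rel|² = 196;  v_rel·d = (14)·(-13) + (0)·(-2) = -182
196·t² + 364·t + 52 = 0  ⇒  m = (-182)² − 196·52 = 22932
m = 22932 > 0,  v_rel·d = -182 < 0  ⇒  outside

inside=no margin=22932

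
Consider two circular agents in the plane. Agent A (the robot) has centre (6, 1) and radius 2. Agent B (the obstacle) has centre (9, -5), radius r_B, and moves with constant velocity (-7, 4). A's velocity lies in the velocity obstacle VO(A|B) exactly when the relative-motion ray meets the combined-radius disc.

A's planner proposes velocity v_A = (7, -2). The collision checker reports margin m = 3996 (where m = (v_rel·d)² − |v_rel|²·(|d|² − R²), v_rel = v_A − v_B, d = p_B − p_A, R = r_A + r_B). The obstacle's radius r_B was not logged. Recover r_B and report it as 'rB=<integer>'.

m = 3996
d = (3, -6);  v_rel = (14, -6),  |v_rel|² = 232
v_rel×d = (14)·(-6) − (-6)·(3) = -66
since m = R²·232 − (-66)²:  R² = (4356 + 3996) / 232 = 36
R = √36 = 6  ⇒  r_B = 6 − 2 = 4

rB=4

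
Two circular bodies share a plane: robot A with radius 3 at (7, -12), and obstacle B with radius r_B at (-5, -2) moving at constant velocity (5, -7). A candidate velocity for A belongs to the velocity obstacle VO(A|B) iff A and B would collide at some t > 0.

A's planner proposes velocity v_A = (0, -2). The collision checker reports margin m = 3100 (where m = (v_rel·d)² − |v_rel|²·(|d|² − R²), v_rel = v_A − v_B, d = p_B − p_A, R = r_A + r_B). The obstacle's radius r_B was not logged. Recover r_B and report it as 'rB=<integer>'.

m = 3100
d = (-12, 10);  v_rel = (-5, 5),  |v_rel|² = 50
v_rel×d = (-5)·(10) − (5)·(-12) = 10
since m = R²·50 − 10²:  R² = (100 + 3100) / 50 = 64
R = √64 = 8  ⇒  r_B = 8 − 3 = 5

rB=5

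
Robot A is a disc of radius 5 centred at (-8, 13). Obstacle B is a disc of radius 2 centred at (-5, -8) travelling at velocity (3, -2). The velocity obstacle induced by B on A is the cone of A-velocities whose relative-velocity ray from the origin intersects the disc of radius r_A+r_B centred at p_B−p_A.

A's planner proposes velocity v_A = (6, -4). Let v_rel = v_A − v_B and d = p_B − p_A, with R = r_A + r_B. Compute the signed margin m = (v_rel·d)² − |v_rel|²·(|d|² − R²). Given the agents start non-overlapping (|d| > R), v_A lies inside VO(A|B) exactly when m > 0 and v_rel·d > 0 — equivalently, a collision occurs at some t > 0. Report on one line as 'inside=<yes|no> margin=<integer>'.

d = (3, -21),  |d|² = 450;  R = 5+2 = 7,  c = 450−7² = 401
v_rel = (3, -2),  |v_rel|² = 13;  v_rel·d = (3)·(3) + (-2)·(-21) = 51
13·t² − 102·t + 401 = 0  ⇒  m = 51² − 13·401 = -2612
m = -2612 < 0,  v_rel·d = 51 > 0  ⇒  outside

inside=no margin=-2612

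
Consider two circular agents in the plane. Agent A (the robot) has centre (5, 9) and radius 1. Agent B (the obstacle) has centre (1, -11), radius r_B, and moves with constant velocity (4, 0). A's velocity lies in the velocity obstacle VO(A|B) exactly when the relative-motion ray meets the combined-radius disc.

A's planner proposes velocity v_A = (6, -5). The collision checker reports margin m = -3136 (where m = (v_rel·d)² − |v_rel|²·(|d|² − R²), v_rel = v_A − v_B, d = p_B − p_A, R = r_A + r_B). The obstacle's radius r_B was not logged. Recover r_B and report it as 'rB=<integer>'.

m = -3136
d = (-4, -20);  v_rel = (2, -5),  |v_rel|² = 29
v_rel×d = (2)·(-20) − (-5)·(-4) = -60
since m = R²·29 − (-60)²:  R² = (3600 + -3136) / 29 = 16
R = √16 = 4  ⇒  r_B = 4 − 1 = 3

rB=3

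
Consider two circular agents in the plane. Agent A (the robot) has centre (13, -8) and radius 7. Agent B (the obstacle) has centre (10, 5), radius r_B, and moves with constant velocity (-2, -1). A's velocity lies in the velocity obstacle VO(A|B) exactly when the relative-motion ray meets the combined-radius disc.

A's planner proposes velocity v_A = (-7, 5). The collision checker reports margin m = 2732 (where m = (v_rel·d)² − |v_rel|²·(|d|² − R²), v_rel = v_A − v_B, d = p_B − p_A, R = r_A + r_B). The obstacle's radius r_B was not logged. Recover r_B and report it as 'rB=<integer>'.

m = 2732
d = (-3, 13);  v_rel = (-5, 6),  |v_rel|² = 61
v_rel×d = (-5)·(13) − (6)·(-3) = -47
since m = R²·61 − (-47)²:  R² = (2209 + 2732) / 61 = 81
R = √81 = 9  ⇒  r_B = 9 − 7 = 2

rB=2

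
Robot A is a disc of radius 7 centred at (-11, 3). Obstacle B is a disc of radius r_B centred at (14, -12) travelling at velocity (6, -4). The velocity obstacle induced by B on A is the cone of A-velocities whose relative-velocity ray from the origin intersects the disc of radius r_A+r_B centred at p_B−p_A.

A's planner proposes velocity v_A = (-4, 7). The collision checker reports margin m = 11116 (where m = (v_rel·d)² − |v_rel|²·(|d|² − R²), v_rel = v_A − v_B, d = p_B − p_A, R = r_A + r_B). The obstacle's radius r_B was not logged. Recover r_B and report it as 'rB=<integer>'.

m = 11116
d = (25, -15);  v_rel = (-10, 11),  |v_rel|² = 221
v_rel×d = (-10)·(-15) − (11)·(25) = -125
since m = R²·221 − (-125)²:  R² = (15625 + 11116) / 221 = 121
R = √121 = 11  ⇒  r_B = 11 − 7 = 4

rB=4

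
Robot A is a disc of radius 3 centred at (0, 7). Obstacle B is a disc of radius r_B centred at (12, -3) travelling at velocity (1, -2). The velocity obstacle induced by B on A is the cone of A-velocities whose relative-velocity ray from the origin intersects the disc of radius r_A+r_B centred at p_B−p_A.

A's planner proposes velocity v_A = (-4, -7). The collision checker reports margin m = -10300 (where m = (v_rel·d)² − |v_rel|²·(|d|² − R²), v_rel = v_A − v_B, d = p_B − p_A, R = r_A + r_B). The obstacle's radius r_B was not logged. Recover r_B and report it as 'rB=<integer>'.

m = -10300
d = (12, -10);  v_rel = (-5, -5),  |v_rel|² = 50
v_rel×d = (-5)·(-10) − (-5)·(12) = 110
since m = R²·50 − 110²:  R² = (12100 + -10300) / 50 = 36
R = √36 = 6  ⇒  r_B = 6 − 3 = 3

rB=3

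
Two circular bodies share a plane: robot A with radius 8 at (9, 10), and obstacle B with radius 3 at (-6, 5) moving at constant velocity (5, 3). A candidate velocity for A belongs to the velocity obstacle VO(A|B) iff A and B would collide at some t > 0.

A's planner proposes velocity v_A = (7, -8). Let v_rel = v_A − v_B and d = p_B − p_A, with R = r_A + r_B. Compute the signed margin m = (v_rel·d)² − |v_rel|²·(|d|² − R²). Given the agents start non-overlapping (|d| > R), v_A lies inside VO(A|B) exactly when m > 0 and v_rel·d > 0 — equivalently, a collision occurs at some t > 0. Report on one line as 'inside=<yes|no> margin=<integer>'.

d = (-15, -5),  |d|² = 250;  R = 8+3 = 11,  c = 250−11² = 129
v_rel = (2, -11),  |v_rel|² = 125;  v_rel·d = (2)·(-15) + (-11)·(-5) = 25
125·t² − 50·t + 129 = 0  ⇒  m = 25² − 125·129 = -15500
m = -15500 < 0,  v_rel·d = 25 > 0  ⇒  outside

inside=no margin=-15500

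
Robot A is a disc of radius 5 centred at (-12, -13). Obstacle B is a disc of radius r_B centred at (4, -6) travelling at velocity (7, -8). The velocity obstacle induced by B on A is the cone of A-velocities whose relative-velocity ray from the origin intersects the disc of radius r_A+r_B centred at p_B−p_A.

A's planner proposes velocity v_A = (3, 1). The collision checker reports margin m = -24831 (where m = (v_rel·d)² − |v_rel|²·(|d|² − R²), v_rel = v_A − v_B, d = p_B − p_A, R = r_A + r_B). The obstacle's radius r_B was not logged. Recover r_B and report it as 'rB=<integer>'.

m = -24831
d = (16, 7);  v_rel = (-4, 9),  |v_rel|² = 97
v_rel×d = (-4)·(7) − (9)·(16) = -172
since m = R²·97 − (-172)²:  R² = (29584 + -24831) / 97 = 49
R = √49 = 7  ⇒  r_B = 7 − 5 = 2

rB=2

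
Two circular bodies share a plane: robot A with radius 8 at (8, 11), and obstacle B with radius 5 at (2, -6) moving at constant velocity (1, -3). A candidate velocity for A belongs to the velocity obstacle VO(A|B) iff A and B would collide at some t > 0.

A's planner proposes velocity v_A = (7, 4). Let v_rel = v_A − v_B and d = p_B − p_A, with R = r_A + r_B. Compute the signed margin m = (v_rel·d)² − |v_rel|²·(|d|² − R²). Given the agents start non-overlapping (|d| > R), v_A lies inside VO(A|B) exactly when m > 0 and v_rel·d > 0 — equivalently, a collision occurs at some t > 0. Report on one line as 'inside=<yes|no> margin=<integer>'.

d = (-6, -17),  |d|² = 325;  R = 8+5 = 13,  c = 325−13² = 156
v_rel = (6, 7),  |v_rel|² = 85;  v_rel·d = (6)·(-6) + (7)·(-17) = -155
85·t² + 310·t + 156 = 0  ⇒  m = (-155)² − 85·156 = 10765
m = 10765 > 0,  v_rel·d = -155 < 0  ⇒  outside

inside=no margin=10765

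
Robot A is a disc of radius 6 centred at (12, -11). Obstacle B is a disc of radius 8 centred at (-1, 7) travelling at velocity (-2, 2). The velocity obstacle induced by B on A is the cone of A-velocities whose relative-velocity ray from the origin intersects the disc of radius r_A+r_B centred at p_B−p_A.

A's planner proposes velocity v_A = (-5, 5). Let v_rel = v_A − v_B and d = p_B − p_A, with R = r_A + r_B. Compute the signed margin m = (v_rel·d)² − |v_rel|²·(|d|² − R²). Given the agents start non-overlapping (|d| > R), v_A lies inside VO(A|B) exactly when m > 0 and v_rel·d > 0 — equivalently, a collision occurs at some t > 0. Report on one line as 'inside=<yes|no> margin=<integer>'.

d = (-13, 18),  |d|² = 493;  R = 6+8 = 14,  c = 493−14² = 297
v_rel = (-3, 3),  |v_rel|² = 18;  v_rel·d = (-3)·(-13) + (3)·(18) = 93
18·t² − 186·t + 297 = 0  ⇒  m = 93² − 18·297 = 3303
m = 3303 > 0,  v_rel·d = 93 > 0  ⇒  inside

inside=yes margin=3303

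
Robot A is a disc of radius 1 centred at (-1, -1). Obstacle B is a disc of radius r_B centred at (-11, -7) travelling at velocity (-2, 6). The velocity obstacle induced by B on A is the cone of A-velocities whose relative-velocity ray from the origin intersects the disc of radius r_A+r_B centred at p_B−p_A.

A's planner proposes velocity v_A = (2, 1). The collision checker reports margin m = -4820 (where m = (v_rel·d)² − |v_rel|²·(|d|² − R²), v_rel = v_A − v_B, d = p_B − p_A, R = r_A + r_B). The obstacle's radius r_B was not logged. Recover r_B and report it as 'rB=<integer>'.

m = -4820
d = (-10, -6);  v_rel = (4, -5),  |v_rel|² = 41
v_rel×d = (4)·(-6) − (-5)·(-10) = -74
since m = R²·41 − (-74)²:  R² = (5476 + -4820) / 41 = 16
R = √16 = 4  ⇒  r_B = 4 − 1 = 3

rB=3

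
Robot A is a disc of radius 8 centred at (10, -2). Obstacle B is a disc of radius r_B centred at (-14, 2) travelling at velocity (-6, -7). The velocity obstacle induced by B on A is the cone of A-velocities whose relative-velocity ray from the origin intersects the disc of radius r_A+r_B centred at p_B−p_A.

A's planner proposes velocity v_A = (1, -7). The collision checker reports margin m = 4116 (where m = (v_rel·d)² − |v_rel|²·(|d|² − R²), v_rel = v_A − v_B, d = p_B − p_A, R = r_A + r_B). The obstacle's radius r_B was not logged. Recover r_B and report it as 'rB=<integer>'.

m = 4116
d = (-24, 4);  v_rel = (7, 0),  |v_rel|² = 49
v_rel×d = (7)·(4) − (0)·(-24) = 28
since m = R²·49 − 28²:  R² = (784 + 4116) / 49 = 100
R = √100 = 10  ⇒  r_B = 10 − 8 = 2

rB=2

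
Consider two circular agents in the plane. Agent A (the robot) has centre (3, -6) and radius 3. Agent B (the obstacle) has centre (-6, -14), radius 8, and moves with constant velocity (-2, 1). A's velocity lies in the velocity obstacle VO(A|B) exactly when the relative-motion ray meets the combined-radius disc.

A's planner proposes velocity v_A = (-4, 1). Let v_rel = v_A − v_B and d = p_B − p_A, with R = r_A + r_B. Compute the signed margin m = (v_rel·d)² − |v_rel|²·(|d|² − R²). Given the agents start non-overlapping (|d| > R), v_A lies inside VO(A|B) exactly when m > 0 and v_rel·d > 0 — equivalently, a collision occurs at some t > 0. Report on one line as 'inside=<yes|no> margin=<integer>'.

d = (-9, -8),  |d|² = 145;  R = 3+8 = 11,  c = 145−11² = 24
v_rel = (-2, 0),  |v_rel|² = 4;  v_rel·d = (-2)·(-9) + (0)·(-8) = 18
4·t² − 36·t + 24 = 0  ⇒  m = 18² − 4·24 = 228
m = 228 > 0,  v_rel·d = 18 > 0  ⇒  inside

inside=yes margin=228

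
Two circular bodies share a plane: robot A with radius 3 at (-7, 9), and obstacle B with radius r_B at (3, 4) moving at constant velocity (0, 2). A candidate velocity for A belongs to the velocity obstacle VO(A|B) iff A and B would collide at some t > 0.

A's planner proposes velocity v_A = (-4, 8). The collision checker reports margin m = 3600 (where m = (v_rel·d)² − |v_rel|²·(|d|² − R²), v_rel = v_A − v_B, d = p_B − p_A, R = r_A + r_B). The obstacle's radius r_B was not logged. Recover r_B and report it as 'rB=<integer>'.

m = 3600
d = (10, -5);  v_rel = (-4, 6),  |v_rel|² = 52
v_rel×d = (-4)·(-5) − (6)·(10) = -40
since m = R²·52 − (-40)²:  R² = (1600 + 3600) / 52 = 100
R = √100 = 10  ⇒  r_B = 10 − 3 = 7

rB=7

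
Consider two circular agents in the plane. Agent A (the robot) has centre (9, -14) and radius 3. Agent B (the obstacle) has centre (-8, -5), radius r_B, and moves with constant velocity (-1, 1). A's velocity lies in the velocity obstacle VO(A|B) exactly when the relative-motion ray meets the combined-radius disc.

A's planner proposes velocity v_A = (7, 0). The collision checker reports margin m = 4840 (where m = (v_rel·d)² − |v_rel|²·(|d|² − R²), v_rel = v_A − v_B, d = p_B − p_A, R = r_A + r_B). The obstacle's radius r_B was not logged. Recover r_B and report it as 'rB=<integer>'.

m = 4840
d = (-17, 9);  v_rel = (8, -1),  |v_rel|² = 65
v_rel×d = (8)·(9) − (-1)·(-17) = 55
since m = R²·65 − 55²:  R² = (3025 + 4840) / 65 = 121
R = √121 = 11  ⇒  r_B = 11 − 3 = 8

rB=8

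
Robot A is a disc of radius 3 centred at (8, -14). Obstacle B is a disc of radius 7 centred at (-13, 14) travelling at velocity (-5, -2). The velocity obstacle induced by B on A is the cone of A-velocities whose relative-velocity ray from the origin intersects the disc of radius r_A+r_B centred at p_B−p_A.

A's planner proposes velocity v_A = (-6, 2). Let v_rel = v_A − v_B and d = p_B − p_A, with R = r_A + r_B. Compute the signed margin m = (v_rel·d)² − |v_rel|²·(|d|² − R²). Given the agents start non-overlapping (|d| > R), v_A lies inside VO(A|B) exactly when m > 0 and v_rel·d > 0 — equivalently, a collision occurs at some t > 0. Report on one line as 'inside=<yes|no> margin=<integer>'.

d = (-21, 28),  |d|² = 1225;  R = 3+7 = 10,  c = 1225−10² = 1125
v_rel = (-1, 4),  |v_rel|² = 17;  v_rel·d = (-1)·(-21) + (4)·(28) = 133
17·t² − 266·t + 1125 = 0  ⇒  m = 133² − 17·1125 = -1436
m = -1436 < 0,  v_rel·d = 133 > 0  ⇒  outside

inside=no margin=-1436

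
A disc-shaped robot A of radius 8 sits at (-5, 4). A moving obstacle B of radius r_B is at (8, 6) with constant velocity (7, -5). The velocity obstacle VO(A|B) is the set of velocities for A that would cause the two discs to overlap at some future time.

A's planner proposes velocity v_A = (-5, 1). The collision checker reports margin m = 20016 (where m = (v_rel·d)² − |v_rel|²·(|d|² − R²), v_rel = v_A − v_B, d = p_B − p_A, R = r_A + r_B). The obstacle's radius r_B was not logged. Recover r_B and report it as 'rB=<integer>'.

m = 20016
d = (13, 2);  v_rel = (-12, 6),  |v_rel|² = 180
v_rel×d = (-12)·(2) − (6)·(13) = -102
since m = R²·180 − (-102)²:  R² = (10404 + 20016) / 180 = 169
R = √169 = 13  ⇒  r_B = 13 − 8 = 5

rB=5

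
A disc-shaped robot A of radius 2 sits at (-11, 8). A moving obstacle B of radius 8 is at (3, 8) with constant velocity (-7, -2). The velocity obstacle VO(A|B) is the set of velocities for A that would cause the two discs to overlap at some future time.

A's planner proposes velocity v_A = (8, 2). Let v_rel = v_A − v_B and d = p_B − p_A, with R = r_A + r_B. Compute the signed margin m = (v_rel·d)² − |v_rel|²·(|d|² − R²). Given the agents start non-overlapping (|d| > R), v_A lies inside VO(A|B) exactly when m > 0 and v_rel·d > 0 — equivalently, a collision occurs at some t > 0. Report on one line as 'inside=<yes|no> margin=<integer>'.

d = (14, 0),  |d|² = 196;  R = 2+8 = 10,  c = 196−10² = 96
v_rel = (15, 4),  |v_rel|² = 241;  v_rel·d = (15)·(14) + (4)·(0) = 210
241·t² − 420·t + 96 = 0  ⇒  m = 210² − 241·96 = 20964
m = 20964 > 0,  v_rel·d = 210 > 0  ⇒  inside

inside=yes margin=20964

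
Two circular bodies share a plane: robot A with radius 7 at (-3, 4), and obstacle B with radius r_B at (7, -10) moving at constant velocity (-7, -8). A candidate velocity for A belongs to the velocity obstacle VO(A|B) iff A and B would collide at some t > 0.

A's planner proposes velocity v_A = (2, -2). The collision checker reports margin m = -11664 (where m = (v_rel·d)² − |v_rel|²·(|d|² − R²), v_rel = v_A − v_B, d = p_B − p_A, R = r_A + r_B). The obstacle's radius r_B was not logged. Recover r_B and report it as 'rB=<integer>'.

m = -11664
d = (10, -14);  v_rel = (9, 6),  |v_rel|² = 117
v_rel×d = (9)·(-14) − (6)·(10) = -186
since m = R²·117 − (-186)²:  R² = (34596 + -11664) / 117 = 196
R = √196 = 14  ⇒  r_B = 14 − 7 = 7

rB=7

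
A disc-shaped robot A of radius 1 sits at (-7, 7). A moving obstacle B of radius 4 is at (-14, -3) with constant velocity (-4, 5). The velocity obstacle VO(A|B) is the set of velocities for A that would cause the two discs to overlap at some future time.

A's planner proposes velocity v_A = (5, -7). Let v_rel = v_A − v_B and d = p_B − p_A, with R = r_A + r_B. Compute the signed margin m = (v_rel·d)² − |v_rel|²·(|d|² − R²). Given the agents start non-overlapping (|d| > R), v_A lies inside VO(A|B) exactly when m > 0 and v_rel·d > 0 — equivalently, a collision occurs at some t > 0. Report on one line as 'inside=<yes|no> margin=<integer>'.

d = (-7, -10),  |d|² = 149;  R = 1+4 = 5,  c = 149−5² = 124
v_rel = (9, -12),  |v_rel|² = 225;  v_rel·d = (9)·(-7) + (-12)·(-10) = 57
225·t² − 114·t + 124 = 0  ⇒  m = 57² − 225·124 = -24651
m = -24651 < 0,  v_rel·d = 57 > 0  ⇒  outside

inside=no margin=-24651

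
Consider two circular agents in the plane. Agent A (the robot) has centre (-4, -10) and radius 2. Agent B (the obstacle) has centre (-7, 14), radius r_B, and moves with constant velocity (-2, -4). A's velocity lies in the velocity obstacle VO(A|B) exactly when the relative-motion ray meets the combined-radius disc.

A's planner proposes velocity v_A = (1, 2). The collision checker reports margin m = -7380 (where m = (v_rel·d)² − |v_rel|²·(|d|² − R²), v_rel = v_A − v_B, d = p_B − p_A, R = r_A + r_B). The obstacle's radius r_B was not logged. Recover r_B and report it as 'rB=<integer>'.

m = -7380
d = (-3, 24);  v_rel = (3, 6),  |v_rel|² = 45
v_rel×d = (3)·(24) − (6)·(-3) = 90
since m = R²·45 − 90²:  R² = (8100 + -7380) / 45 = 16
R = √16 = 4  ⇒  r_B = 4 − 2 = 2

rB=2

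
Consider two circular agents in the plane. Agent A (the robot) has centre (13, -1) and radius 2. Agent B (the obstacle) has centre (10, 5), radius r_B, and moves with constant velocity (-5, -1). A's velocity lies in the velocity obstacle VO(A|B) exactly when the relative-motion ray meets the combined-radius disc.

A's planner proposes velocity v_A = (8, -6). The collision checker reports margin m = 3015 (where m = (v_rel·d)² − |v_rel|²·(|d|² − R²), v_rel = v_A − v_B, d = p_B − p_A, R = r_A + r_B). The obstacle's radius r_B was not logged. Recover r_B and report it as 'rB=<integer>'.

m = 3015
d = (-3, 6);  v_rel = (13, -5),  |v_rel|² = 194
v_rel×d = (13)·(6) − (-5)·(-3) = 63
since m = R²·194 − 63²:  R² = (3969 + 3015) / 194 = 36
R = √36 = 6  ⇒  r_B = 6 − 2 = 4

rB=4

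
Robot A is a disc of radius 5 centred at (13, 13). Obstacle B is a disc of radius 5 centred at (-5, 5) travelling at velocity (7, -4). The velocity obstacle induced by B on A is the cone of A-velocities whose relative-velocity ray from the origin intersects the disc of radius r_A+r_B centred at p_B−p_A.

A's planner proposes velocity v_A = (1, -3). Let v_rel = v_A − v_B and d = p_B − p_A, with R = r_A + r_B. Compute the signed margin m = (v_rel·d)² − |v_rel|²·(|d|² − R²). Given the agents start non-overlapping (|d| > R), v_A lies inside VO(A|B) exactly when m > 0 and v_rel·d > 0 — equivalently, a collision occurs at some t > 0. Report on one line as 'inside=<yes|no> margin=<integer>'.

d = (-18, -8),  |d|² = 388;  R = 5+5 = 10,  c = 388−10² = 288
v_rel = (-6, 1),  |v_rel|² = 37;  v_rel·d = (-6)·(-18) + (1)·(-8) = 100
37·t² − 200·t + 288 = 0  ⇒  m = 100² − 37·288 = -656
m = -656 < 0,  v_rel·d = 100 > 0  ⇒  outside

inside=no margin=-656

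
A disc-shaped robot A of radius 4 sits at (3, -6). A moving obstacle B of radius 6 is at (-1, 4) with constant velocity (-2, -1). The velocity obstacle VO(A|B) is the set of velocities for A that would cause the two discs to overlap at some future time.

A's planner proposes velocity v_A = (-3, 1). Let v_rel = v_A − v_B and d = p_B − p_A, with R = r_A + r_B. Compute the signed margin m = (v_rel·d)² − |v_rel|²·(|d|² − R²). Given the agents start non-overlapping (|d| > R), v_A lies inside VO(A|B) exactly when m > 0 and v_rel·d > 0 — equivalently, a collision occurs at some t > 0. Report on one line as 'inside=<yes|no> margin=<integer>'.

d = (-4, 10),  |d|² = 116;  R = 4+6 = 10,  c = 116−10² = 16
v_rel = (-1, 2),  |v_rel|² = 5;  v_rel·d = (-1)·(-4) + (2)·(10) = 24
5·t² − 48·t + 16 = 0  ⇒  m = 24² − 5·16 = 496
m = 496 > 0,  v_rel·d = 24 > 0  ⇒  inside

inside=yes margin=496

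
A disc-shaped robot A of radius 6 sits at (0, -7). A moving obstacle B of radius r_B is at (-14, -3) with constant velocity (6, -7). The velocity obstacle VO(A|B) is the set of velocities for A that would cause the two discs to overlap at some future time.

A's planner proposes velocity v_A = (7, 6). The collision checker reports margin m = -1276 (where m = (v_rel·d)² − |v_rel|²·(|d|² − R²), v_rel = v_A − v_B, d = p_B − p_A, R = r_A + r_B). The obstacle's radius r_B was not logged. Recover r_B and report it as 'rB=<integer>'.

m = -1276
d = (-14, 4);  v_rel = (1, 13),  |v_rel|² = 170
v_rel×d = (1)·(4) − (13)·(-14) = 186
since m = R²·170 − 186²:  R² = (34596 + -1276) / 170 = 196
R = √196 = 14  ⇒  r_B = 14 − 6 = 8

rB=8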